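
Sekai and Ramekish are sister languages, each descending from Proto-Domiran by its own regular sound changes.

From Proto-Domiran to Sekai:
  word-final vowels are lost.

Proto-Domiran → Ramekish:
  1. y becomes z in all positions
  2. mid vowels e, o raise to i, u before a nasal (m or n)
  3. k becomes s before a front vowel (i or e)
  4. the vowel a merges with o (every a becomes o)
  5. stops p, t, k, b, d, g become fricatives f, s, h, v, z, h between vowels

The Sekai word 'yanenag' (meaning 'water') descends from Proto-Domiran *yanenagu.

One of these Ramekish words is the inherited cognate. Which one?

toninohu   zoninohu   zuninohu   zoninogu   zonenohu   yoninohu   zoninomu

Ramekish: *yanenagu > zanenagu > zaninagu > zoninogu > zoninohu  (by unconditioned shift, pre-nasal raising, vowel merger, intervocalic lenition)
Only 'zoninohu' matches the regular Ramekish development of *yanenagu.

zoninohu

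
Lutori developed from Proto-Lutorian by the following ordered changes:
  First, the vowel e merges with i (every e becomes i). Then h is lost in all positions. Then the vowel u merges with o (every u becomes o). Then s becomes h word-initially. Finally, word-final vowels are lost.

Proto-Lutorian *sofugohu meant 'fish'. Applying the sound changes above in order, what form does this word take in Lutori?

hofogo

Lutori: *sofugohu
  sofugohu (rule 1 does not apply)
  sofugohu → sofugou   [h-loss]
  sofugou → sofogoo   [vowel merger]
  sofogoo → hofogoo   [debuccalisation]
  hofogoo → hofogo   [apocope]
  giving Lutori hofogo.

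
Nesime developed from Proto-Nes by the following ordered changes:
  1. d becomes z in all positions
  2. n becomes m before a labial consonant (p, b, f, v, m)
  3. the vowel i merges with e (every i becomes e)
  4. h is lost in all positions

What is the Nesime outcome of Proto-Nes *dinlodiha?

Nesime: *dinlodiha
  dinlodiha → zinloziha   [unconditioned shift]
  zinloziha (rule 2 does not apply)
  zinloziha → zenlozeha   [vowel merger]
  zenlozeha → zenlozea   [h-loss]
  giving Nesime zenlozea.

zenlozea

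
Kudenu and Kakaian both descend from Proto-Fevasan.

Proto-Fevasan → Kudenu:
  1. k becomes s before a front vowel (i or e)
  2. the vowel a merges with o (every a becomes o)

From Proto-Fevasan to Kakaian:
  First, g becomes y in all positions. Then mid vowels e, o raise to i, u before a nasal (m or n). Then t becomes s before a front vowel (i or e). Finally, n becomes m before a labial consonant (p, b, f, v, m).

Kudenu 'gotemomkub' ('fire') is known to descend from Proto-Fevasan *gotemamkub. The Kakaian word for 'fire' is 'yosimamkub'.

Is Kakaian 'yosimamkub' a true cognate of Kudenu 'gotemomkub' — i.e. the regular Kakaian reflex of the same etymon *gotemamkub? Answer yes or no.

Derive the expected Kakaian reflex of *gotemamkub:
Kakaian: *gotemamkub > yotemamkub > yotimamkub > yosimamkub  (by unconditioned shift, pre-nasal raising, palatalisation)
Kakaian 'yosimamkub' matches the regular reflex exactly, so the pair is cognate.

yes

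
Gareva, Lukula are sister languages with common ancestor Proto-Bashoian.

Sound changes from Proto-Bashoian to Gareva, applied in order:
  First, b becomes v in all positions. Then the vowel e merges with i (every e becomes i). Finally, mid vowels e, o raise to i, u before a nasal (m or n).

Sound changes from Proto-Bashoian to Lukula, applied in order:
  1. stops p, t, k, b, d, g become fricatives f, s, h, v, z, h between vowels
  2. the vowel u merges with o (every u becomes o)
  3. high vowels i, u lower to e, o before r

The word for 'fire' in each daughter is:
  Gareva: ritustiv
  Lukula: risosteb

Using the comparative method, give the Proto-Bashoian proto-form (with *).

*ritusteb

Position 4: Gareva has u, Lukula has o. Taking the neighbouring segments as reconstructed: Gareva u can only go back to *u; Lukula o could go back to *o or *u — the one source consistent with every daughter is *u.
Position 8: Gareva has v, Lukula has b. Lukula preserves b here (none of its changes turn any other segment into b), so the proto-segment is *b.
This points to *ritusteb. Verify forward in each daughter:
Gareva: *ritusteb
  ritusteb → ritustev   [unconditioned shift]
  ritustev → ritustiv   [vowel merger]
  ritustiv (rule 3 does not apply)
  giving Gareva ritustiv.
Lukula: *ritusteb
  ritusteb → risusteb   [intervocalic lenition]
  risusteb → risosteb   [vowel merger]
  risosteb (rule 3 does not apply)
  giving Lukula risosteb.
*ritusteb is the unique common source.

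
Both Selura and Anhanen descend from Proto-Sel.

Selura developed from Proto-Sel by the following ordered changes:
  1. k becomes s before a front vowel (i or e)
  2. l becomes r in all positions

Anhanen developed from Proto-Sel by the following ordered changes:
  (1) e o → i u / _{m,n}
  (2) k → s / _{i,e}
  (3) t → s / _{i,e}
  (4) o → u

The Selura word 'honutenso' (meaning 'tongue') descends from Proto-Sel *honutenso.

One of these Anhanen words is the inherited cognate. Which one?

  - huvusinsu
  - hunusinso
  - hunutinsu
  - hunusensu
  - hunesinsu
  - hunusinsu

hunusinsu

Anhanen: start from *honutenso.
  rule 1 (pre-nasal raising): honutenso → hunutinso
  rule 2: no change — hunutinso
  rule 3 (palatalisation): hunutinso → hunusinso
  rule 4 (vowel merger): hunusinso → hunusinsu
  ⇒ Anhanen hunusinsu
Only 'hunusinsu' matches the regular Anhanen development of *honutenso.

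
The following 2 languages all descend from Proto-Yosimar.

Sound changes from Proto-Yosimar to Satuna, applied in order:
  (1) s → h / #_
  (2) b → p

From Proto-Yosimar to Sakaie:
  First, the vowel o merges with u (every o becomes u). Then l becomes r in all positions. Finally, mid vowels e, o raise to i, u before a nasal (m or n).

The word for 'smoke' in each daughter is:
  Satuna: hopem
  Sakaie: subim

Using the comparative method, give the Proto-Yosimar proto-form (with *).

Position 1: Satuna has h, Sakaie has s. Sakaie preserves s here (none of its changes turn any other segment into s), so the proto-segment is *s.
Position 2: Satuna has o, Sakaie has u. Satuna preserves o here (none of its changes turn any other segment into o), so the proto-segment is *o.
Verify the candidate proto-form against each daughter:
Satuna: start from *sobem.
  rule 1 (debuccalisation): sobem → hobem
  rule 2 (unconditioned shift): hobem → hopem
  ⇒ Satuna hopem
Sakaie: *sobem > subem > subim  (by vowel merger, pre-nasal raising)
Only *sobem yields all of Satuna hopem, Sakaie subim.

*sobem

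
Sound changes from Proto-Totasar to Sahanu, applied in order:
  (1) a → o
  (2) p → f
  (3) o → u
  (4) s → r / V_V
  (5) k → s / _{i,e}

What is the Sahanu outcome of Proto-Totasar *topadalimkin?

tufudulimsin

Sahanu: start from *topadalimkin.
  rule 1 (vowel merger): topadalimkin → topodolimkin
  rule 2 (unconditioned shift): topodolimkin → tofodolimkin
  rule 3 (vowel merger): tofodolimkin → tufudulimkin
  rule 4: no change — tufudulimkin
  rule 5 (palatalisation): tufudulimkin → tufudulimsin
  ⇒ Sahanu tufudulimsin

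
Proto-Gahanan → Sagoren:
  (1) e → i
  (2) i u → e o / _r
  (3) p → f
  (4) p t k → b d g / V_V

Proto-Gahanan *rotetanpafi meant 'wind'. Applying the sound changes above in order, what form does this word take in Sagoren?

Sagoren: *rotetanpafi > rotitanpafi > rotitanfafi > rodidanfafi  (by vowel merger, unconditioned shift, intervocalic voicing)

rodidanfafi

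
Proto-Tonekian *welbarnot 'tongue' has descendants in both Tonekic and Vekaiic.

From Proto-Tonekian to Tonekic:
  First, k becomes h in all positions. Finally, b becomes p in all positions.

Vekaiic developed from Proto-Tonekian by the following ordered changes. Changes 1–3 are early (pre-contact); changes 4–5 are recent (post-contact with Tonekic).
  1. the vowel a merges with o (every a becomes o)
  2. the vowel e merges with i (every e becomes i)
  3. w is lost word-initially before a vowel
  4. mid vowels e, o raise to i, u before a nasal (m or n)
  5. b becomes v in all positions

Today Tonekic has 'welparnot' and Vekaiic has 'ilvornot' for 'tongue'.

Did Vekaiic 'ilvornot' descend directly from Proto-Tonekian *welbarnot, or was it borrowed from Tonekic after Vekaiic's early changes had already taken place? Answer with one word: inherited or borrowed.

inherited

If inherited, *welbarnot would pass through all of Vekaiic's changes:
Vekaiic: *welbarnot > welbornot > wilbornot > ilbornot > ilvornot  (by vowel merger, vowel merger, glide loss, unconditioned shift)
If borrowed from Tonekic 'welparnot' after the early changes, it would undergo only the recent ones:
  rule 4 (pre-nasal raising): no change (welparnot)
  rule 5 (unconditioned shift): no change (welparnot)
  ⇒ as a loan: welparnot
Vekaiic 'ilvornot' matches the inherited outcome exactly, so it is an inherited cognate, not a loan.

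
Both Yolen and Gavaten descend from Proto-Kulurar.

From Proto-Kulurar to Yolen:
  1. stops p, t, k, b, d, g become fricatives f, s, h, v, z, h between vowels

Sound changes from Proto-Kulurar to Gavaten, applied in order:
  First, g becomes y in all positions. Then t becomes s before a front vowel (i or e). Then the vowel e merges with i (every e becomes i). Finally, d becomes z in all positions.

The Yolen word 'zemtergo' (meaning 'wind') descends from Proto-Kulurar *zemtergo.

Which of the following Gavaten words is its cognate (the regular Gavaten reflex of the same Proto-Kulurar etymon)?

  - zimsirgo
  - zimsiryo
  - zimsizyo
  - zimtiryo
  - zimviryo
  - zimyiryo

Gavaten: *zemtergo > zemteryo > zemseryo > zimsiryo  (by unconditioned shift, palatalisation, vowel merger)
The other candidates each miss or misapply at least one Gavaten change.

zimsiryo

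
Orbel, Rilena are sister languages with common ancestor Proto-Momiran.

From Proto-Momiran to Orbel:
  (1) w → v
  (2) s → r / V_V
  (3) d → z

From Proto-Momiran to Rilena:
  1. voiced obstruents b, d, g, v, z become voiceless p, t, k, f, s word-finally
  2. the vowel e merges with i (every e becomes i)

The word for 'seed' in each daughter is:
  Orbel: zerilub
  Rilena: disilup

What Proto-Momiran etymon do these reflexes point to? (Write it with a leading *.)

Position 7: Orbel has b, Rilena has p. Orbel preserves b here (none of its changes turn any other segment into b), so the proto-segment is *b.
Position 3: Orbel has r, Rilena has s. Taking the neighbouring segments as reconstructed: Orbel r could go back to *s or *r; Rilena s can only go back to *s — the one source consistent with every daughter is *s.
This points to *desilub. Verify forward in each daughter:
Orbel: *desilub > derilub > zerilub  (by rhotacism, unconditioned shift)
Rilena: *desilub
  desilub → desilup   [final devoicing]
  desilup → disilup   [vowel merger]
  giving Rilena disilup.
Only *desilub yields all of Orbel zerilub, Rilena disilup.

*desilub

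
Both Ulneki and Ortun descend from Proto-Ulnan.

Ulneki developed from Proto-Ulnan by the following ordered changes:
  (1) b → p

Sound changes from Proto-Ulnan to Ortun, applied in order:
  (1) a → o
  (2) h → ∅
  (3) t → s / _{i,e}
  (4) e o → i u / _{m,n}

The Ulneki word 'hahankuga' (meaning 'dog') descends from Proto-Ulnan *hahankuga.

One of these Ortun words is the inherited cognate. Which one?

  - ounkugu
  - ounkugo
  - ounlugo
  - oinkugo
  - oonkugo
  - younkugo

Ortun: *hahankuga > hohonkugo > oonkugo > ounkugo  (by vowel merger, h-loss, pre-nasal raising)
The other candidates each miss or misapply at least one Ortun change.

ounkugo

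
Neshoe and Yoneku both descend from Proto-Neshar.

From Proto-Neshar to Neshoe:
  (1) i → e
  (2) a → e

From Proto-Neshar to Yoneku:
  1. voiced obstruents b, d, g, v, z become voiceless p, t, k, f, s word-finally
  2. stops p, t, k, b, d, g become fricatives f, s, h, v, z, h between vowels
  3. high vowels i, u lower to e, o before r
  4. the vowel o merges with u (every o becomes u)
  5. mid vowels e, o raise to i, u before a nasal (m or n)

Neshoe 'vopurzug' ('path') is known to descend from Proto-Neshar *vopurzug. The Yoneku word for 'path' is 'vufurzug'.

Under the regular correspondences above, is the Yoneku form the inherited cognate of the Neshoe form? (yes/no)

Derive the expected Yoneku reflex of *vopurzug:
Yoneku: start from *vopurzug.
  rule 1 (final devoicing): vopurzug → vopurzuk
  rule 2 (intervocalic lenition): vopurzuk → vofurzuk
  rule 3 (pre-rhotic lowering): vofurzuk → voforzuk
  rule 4 (vowel merger): voforzuk → vufurzuk
  rule 5: no change — vufurzuk
  ⇒ Yoneku vufurzuk
The regular Yoneku reflex would be 'vufurzuk', but the attested form is 'vufurzug'. The correspondence is irregular, so they are not cognates (the Yoneku form has a different source).

no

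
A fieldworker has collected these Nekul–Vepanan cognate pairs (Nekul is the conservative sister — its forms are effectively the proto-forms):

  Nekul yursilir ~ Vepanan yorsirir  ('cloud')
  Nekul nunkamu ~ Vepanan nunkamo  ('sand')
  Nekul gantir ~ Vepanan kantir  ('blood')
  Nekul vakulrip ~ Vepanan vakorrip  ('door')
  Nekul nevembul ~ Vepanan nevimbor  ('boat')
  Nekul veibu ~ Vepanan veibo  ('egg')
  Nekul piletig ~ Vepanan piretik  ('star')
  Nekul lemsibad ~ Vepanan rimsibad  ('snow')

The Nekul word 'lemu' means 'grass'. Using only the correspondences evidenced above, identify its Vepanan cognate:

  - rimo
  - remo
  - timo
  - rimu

rimo

lemsibad ~ rimsibad — Nekul l corresponds to Vepanan r word-initially before a front vowel.
nevembul ~ nevimbor, lemsibad ~ rimsibad — Nekul e corresponds to Vepanan i after a consonant, before a nasal.
nunkamu ~ nunkamo, veibu ~ veibo — Nekul u corresponds to Vepanan o word-finally.
Applying these to Nekul 'lemu':
  lemu → remu   (l→r word-initially before a front vowel)
  remu → rimu   (e→i after a consonant, before a nasal)
  rimu → rimo   (u→o word-finally)
So the Vepanan cognate is 'rimo'.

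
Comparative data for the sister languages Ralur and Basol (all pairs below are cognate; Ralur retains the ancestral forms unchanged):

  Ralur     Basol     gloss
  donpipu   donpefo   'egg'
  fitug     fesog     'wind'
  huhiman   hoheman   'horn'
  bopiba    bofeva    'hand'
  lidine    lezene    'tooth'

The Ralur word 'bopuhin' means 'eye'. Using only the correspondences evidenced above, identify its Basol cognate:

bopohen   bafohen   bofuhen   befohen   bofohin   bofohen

donpipu ~ donpefo — Ralur p corresponds to Basol f between vowels (before a back vowel).
fitug ~ fesog, huhiman ~ hoheman — Ralur u corresponds to Basol o after a consonant, before a consonant other than r, m, n, p, b, f, v.
lidine ~ lezene — Ralur i corresponds to Basol e after a consonant, before a nasal.
Applying these to Ralur 'bopuhin':
  bopuhin → bofuhin   (p→f between vowels (before a back vowel))
  bofuhin → bofohin   (u→o after a consonant, before a consonant other than r, m, n, p, b, f, v)
  bofohin → bofohen   (i→e after a consonant, before a nasal)
So the Basol cognate is 'bofohen'.

bofohen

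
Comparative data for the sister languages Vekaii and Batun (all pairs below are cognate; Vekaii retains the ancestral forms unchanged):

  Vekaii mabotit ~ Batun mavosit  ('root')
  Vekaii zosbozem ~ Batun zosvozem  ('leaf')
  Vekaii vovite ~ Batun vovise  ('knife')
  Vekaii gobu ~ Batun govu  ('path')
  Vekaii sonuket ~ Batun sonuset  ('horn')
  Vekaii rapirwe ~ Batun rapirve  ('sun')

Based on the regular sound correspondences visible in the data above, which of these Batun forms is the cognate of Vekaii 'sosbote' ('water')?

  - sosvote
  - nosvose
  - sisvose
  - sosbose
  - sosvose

zosbozem ~ zosvozem — Vekaii b corresponds to Batun v after a consonant, before a back vowel.
vovite ~ vovise — Vekaii t corresponds to Batun s between vowels (before a front vowel).
Applying these to Vekaii 'sosbote':
  sosbote → sosvote   (b→v after a consonant, before a back vowel)
  sosvote → sosvose   (t→s between vowels (before a front vowel))
So the Batun cognate is 'sosvose'.

sosvose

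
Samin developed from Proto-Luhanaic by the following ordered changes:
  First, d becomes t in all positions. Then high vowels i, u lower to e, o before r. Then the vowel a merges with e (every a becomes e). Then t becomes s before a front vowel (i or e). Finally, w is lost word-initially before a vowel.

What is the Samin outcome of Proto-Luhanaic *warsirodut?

Samin: *warsirodut > warsirotut > warserotut > werserotut > erserotut  (by unconditioned shift, pre-rhotic lowering, vowel merger, glide loss)

erserotut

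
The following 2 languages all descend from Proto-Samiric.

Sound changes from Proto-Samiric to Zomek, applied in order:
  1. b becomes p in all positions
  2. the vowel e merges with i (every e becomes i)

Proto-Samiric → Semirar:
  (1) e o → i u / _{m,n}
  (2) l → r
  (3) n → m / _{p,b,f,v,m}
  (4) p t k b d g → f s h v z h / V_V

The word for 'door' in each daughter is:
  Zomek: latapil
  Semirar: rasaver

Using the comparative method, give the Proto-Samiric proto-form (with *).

*latabel

Position 1: Zomek has l, Semirar has r. Zomek preserves l here (none of its changes turn any other segment into l), so the proto-segment is *l.
Position 6: Zomek has i, Semirar has e. Semirar preserves e here (none of its changes turn any other segment into e), so the proto-segment is *e.
Position 3: Zomek has t, Semirar has s. Zomek preserves t here (none of its changes turn any other segment into t), so the proto-segment is *t.
This points to *latabel. Verify forward in each daughter:
Zomek: start from *latabel.
  rule 1 (unconditioned shift): latabel → latapel
  rule 2 (vowel merger): latapel → latapil
  ⇒ Zomek latapil
Semirar: *latabel
  latabel (rule 1 does not apply)
  latabel → rataber   [unconditioned shift]
  rataber (rule 3 does not apply)
  rataber → rasaver   [intervocalic lenition]
  giving Semirar rasaver.
Only *latabel yields all of Zomek latapil, Semirar rasaver.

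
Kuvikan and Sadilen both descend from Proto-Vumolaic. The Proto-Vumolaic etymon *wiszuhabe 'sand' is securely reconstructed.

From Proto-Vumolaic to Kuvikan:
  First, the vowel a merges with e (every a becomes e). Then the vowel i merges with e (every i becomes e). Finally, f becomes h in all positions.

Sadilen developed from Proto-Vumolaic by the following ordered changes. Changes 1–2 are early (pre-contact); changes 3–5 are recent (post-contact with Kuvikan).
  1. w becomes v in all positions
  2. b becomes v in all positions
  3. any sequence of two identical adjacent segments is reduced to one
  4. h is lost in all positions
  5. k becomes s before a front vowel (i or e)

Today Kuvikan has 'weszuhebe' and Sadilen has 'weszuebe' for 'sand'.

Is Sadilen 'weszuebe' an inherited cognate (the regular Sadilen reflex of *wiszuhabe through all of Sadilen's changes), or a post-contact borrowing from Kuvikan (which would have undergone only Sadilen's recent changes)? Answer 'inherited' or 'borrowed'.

If inherited, *wiszuhabe would pass through all of Sadilen's changes:
Sadilen: *wiszuhabe > viszuhabe > viszuhave > viszuave  (by unconditioned shift, unconditioned shift, h-loss)
If borrowed from Kuvikan 'weszuhebe' after the early changes, it would undergo only the recent ones:
  rule 3 (degemination): no change (weszuhebe)
  rule 4 (h-loss): weszuhebe → weszuebe
  rule 5 (palatalisation): no change (weszuebe)
  ⇒ as a loan: weszuebe
Sadilen 'weszuebe' matches the loan outcome 'weszuebe', not the inherited 'viszuave' — it skipped the early Sadilen changes, so it was borrowed from Kuvikan.

borrowed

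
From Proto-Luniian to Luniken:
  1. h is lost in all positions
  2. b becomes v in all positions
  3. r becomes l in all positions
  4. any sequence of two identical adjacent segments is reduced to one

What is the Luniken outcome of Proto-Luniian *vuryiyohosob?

vulyiyosov

Luniken: *vuryiyohosob
  vuryiyohosob → vuryiyoosob   [h-loss]
  vuryiyoosob → vuryiyoosov   [unconditioned shift]
  vuryiyoosov → vulyiyoosov   [unconditioned shift]
  vulyiyoosov → vulyiyosov   [degemination]
  giving Luniken vulyiyosov.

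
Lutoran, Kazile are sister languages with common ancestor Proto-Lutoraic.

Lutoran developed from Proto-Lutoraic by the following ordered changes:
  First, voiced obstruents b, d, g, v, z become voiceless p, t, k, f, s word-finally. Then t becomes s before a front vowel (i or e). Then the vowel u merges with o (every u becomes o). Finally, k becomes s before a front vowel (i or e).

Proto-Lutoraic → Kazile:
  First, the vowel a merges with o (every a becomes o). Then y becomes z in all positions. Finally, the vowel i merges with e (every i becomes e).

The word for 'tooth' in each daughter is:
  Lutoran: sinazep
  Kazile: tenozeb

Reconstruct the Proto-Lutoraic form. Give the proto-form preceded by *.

Position 2: Lutoran has i, Kazile has e. Lutoran preserves i here (none of its changes turn any other segment into i), so the proto-segment is *i.
Position 1: Lutoran has s, Kazile has t. Kazile preserves t here (none of its changes turn any other segment into t), so the proto-segment is *t.
Position 7: Lutoran has p, Kazile has b. Kazile preserves b here (none of its changes turn any other segment into b), so the proto-segment is *b.
Verify the candidate proto-form against each daughter:
Lutoran: *tinazeb > tinazep > sinazep  (by final devoicing, palatalisation)
Kazile: *tinazeb
  tinazeb → tinozeb   [vowel merger]
  tinozeb (rule 2 does not apply)
  tinozeb → tenozeb   [vowel merger]
  giving Kazile tenozeb.
Only *tinazeb yields all of Lutoran sinazep, Kazile tenozeb.

*tinazeb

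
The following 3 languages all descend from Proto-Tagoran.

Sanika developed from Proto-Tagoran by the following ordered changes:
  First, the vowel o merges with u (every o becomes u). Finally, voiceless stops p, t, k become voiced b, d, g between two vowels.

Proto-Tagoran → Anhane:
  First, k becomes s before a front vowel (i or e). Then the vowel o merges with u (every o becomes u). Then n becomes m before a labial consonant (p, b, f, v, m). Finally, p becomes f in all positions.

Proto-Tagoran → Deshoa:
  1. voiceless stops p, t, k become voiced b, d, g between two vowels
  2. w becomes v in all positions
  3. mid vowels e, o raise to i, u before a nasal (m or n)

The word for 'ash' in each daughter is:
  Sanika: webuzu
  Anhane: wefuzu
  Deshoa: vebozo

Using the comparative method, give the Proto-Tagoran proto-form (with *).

*wepozo

Position 6: Sanika has u, Anhane has u, Deshoa has o. Deshoa preserves o here (none of its changes turn any other segment into o), so the proto-segment is *o.
Position 3: Sanika has b, Anhane has f, Deshoa has b. Taking the neighbouring segments as reconstructed: Sanika b could go back to *p or *b; Anhane f could go back to *p or *f; Deshoa b could go back to *p or *b — the one source consistent with every daughter is *p.
Position 1: Sanika has w, Anhane has w, Deshoa has v. Sanika preserves w here (none of its changes turn any other segment into w), so the proto-segment is *w.
Continuing position by position gives *wepozo; check it forward:
Sanika: start from *wepozo.
  rule 1 (vowel merger): wepozo → wepuzu
  rule 2 (intervocalic voicing): wepuzu → webuzu
  ⇒ Sanika webuzu
Anhane: start from *wepozo.
  rule 1: no change — wepozo
  rule 2 (vowel merger): wepozo → wepuzu
  rule 3: no change — wepuzu
  rule 4 (unconditioned shift): wepuzu → wefuzu
  ⇒ Anhane wefuzu
Deshoa: *wepozo
  wepozo → webozo   [intervocalic voicing]
  webozo → vebozo   [unconditioned shift]
  vebozo (rule 3 does not apply)
  giving Deshoa vebozo.
Only *wepozo yields all of Sanika webuzu, Anhane wefuzu, Deshoa vebozo.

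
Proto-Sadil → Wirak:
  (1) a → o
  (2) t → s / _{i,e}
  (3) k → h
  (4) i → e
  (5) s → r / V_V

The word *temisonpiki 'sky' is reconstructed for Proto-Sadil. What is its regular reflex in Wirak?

semeronpehe

Wirak: start from *temisonpiki.
  rule 1: no change — temisonpiki
  rule 2 (palatalisation): temisonpiki → semisonpiki
  rule 3 (unconditioned shift): semisonpiki → semisonpihi
  rule 4 (vowel merger): semisonpihi → semesonpehe
  rule 5 (rhotacism): semesonpehe → semeronpehe
  ⇒ Wirak semeronpehe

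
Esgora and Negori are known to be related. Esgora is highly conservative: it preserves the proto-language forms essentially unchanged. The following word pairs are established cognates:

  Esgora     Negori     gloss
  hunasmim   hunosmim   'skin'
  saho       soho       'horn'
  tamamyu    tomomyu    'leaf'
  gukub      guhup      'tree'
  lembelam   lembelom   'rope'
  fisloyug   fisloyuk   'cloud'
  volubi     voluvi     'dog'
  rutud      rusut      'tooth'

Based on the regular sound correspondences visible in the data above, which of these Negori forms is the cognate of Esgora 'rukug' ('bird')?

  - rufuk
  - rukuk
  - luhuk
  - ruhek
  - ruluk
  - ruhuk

gukub ~ guhup — Esgora k corresponds to Negori h between vowels (before a back vowel).
fisloyug ~ fisloyuk — Esgora g corresponds to Negori k word-finally.
Applying these to Esgora 'rukug':
  rukug → ruhug   (k→h between vowels (before a back vowel))
  ruhug → ruhuk   (g→k word-finally)
So the Negori cognate is 'ruhuk'.

ruhuk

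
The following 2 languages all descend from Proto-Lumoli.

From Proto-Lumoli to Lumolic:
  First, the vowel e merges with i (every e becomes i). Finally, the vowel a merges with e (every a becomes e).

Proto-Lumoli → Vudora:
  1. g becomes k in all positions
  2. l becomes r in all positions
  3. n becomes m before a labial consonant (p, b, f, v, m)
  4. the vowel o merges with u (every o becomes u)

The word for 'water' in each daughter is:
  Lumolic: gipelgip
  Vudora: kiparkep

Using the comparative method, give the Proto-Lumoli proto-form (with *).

Position 1: Lumolic has g, Vudora has k. Lumolic preserves g here (none of its changes turn any other segment into g), so the proto-segment is *g.
Position 7: Lumolic has i, Vudora has e. Vudora preserves e here (none of its changes turn any other segment into e), so the proto-segment is *e.
Verify the candidate proto-form against each daughter:
Lumolic: start from *gipalgep.
  rule 1 (vowel merger): gipalgep → gipalgip
  rule 2 (vowel merger): gipalgip → gipelgip
  ⇒ Lumolic gipelgip
Vudora: *gipalgep
  gipalgep → kipalkep   [unconditioned shift]
  kipalkep → kiparkep   [unconditioned shift]
  kiparkep (rule 3 does not apply)
  kiparkep (rule 4 does not apply)
  giving Vudora kiparkep.
*gipalgep is the unique common source.

*gipalgep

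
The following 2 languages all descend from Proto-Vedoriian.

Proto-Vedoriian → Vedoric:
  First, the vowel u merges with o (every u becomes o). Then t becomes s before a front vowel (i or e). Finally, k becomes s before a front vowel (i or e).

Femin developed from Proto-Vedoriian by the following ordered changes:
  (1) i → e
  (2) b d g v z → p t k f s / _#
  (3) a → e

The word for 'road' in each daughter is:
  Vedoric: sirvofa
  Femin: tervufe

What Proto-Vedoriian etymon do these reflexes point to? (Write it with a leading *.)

Position 7: Vedoric has a, Femin has e. Vedoric preserves a here (none of its changes turn any other segment into a), so the proto-segment is *a.
Position 2: Vedoric has i, Femin has e. Vedoric preserves i here (none of its changes turn any other segment into i), so the proto-segment is *i.
This points to *tirvufa. Verify forward in each daughter:
Vedoric: *tirvufa > tirvofa > sirvofa  (by vowel merger, palatalisation)
Femin: start from *tirvufa.
  rule 1 (vowel merger): tirvufa → tervufa
  rule 2: no change — tervufa
  rule 3 (vowel merger): tervufa → tervufe
  ⇒ Femin tervufe
No other proto-form is consistent with every reflex, so the reconstruction is *tirvufa.

*tirvufa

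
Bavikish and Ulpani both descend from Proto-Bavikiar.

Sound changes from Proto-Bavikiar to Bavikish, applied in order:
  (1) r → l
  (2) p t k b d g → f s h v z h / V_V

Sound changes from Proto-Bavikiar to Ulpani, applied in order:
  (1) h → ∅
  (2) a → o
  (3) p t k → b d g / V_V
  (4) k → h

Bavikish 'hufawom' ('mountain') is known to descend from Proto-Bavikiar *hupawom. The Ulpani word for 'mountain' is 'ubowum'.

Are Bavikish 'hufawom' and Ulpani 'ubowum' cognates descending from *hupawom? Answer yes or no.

no

Derive the expected Ulpani reflex of *hupawom:
Ulpani: *hupawom
  hupawom → upawom   [h-loss]
  upawom → upowom   [vowel merger]
  upowom → ubowom   [intervocalic voicing]
  ubowom (rule 4 does not apply)
  giving Ulpani ubowom.
The regular Ulpani reflex would be 'ubowom', but the attested form is 'ubowum'. The correspondence is irregular, so they are not cognates (the Ulpani form has a different source).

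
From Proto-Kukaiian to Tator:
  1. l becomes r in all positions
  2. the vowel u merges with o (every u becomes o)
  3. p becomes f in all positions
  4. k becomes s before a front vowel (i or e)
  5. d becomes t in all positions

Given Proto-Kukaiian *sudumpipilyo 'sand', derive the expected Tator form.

Tator: *sudumpipilyo > sudumpipiryo > sodompipiryo > sodomfifiryo > sotomfifiryo  (by unconditioned shift, vowel merger, unconditioned shift, unconditioned shift)

sotomfifiryo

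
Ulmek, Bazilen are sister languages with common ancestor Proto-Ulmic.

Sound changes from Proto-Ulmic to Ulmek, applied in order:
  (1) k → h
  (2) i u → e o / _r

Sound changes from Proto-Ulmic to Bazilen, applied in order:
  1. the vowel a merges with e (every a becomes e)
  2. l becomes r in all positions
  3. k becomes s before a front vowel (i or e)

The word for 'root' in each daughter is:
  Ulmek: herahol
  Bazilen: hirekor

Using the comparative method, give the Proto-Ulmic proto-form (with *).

*hirakol

Position 5: Ulmek has h, Bazilen has k. Bazilen preserves k here (none of its changes turn any other segment into k), so the proto-segment is *k.
Position 7: Ulmek has l, Bazilen has r. Ulmek preserves l here (none of its changes turn any other segment into l), so the proto-segment is *l.
Verify the candidate proto-form against each daughter:
Ulmek: start from *hirakol.
  rule 1 (unconditioned shift): hirakol → hirahol
  rule 2 (pre-rhotic lowering): hirahol → herahol
  ⇒ Ulmek herahol
Bazilen: *hirakol
  hirakol → hirekol   [vowel merger]
  hirekol → hirekor   [unconditioned shift]
  hirekor (rule 3 does not apply)
  giving Bazilen hirekor.
*hirakol is the unique common source.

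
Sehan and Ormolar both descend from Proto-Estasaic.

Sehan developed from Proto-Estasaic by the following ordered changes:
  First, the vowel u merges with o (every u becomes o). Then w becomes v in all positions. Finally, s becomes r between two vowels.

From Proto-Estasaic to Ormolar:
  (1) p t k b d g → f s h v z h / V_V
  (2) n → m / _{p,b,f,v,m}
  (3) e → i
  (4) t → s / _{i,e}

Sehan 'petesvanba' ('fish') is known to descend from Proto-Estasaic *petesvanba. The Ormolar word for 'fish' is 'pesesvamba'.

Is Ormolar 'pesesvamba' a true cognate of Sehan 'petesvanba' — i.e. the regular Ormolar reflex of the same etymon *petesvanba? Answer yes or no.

Derive the expected Ormolar reflex of *petesvanba:
Ormolar: start from *petesvanba.
  rule 1 (intervocalic lenition): petesvanba → pesesvanba
  rule 2 (nasal place assimilation): pesesvanba → pesesvamba
  rule 3 (vowel merger): pesesvamba → pisisvamba
  rule 4: no change — pisisvamba
  ⇒ Ormolar pisisvamba
The regular Ormolar reflex would be 'pisisvamba', but the attested form is 'pesesvamba'. The correspondence is irregular, so they are not cognates (the Ormolar form has a different source).

no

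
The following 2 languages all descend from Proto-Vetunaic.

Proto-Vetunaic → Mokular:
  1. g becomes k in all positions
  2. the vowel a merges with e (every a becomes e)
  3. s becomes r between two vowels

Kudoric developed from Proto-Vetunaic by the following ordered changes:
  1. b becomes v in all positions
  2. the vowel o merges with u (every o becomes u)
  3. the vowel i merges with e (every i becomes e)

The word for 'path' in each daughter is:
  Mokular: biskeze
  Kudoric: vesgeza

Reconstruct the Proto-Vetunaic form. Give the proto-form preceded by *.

Position 4: Mokular has k, Kudoric has g. Kudoric preserves g here (none of its changes turn any other segment into g), so the proto-segment is *g.
Position 7: Mokular has e, Kudoric has a. Kudoric preserves a here (none of its changes turn any other segment into a), so the proto-segment is *a.
Verify the candidate proto-form against each daughter:
Mokular: *bisgeza > biskeza > biskeze  (by unconditioned shift, vowel merger)
Kudoric: start from *bisgeza.
  rule 1 (unconditioned shift): bisgeza → visgeza
  rule 2: no change — visgeza
  rule 3 (vowel merger): visgeza → vesgeza
  ⇒ Kudoric vesgeza
No other proto-form is consistent with every reflex, so the reconstruction is *bisgeza.

*bisgeza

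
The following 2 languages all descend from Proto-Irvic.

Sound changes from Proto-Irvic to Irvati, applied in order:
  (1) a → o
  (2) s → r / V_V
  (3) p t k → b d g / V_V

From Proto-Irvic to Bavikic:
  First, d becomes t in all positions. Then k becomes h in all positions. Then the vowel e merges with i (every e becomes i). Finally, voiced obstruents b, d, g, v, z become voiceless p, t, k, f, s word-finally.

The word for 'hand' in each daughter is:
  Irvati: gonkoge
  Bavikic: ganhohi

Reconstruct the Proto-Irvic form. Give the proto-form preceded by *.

*gankoke

Position 6: Irvati has g, Bavikic has h. Taking the neighbouring segments as reconstructed: Irvati g could go back to *k or *g; Bavikic h could go back to *k or *h — the one source consistent with every daughter is *k.
Position 4: Irvati has k, Bavikic has h. Irvati preserves k here (none of its changes turn any other segment into k), so the proto-segment is *k.
Continuing position by position gives *gankoke; check it forward:
Irvati: *gankoke > gonkoke > gonkoge  (by vowel merger, intervocalic voicing)
Bavikic: *gankoke
  gankoke (rule 1 does not apply)
  gankoke → ganhohe   [unconditioned shift]
  ganhohe → ganhohi   [vowel merger]
  ganhohi (rule 4 does not apply)
  giving Bavikic ganhohi.
Only *gankoke yields all of Irvati gonkoge, Bavikic ganhohi.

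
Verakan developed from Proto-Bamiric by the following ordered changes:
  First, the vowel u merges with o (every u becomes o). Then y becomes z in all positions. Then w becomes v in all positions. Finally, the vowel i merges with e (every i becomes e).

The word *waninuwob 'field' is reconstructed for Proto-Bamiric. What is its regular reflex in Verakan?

vanenovob

Verakan: *waninuwob > waninowob > vaninovob > vanenovob  (by vowel merger, unconditioned shift, vowel merger)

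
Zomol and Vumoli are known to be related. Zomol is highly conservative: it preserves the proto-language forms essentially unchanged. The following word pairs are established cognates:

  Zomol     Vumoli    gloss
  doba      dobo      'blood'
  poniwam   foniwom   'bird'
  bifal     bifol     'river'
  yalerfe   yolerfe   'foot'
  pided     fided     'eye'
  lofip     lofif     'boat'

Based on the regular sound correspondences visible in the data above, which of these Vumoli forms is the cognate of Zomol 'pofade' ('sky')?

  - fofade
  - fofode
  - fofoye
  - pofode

poniwam ~ foniwom — Zomol p corresponds to Vumoli f word-initially before a back vowel.
bifal ~ bifol, yalerfe ~ yolerfe — Zomol a corresponds to Vumoli o after a consonant, before a consonant other than r, m, n, p, b, f, v.
Applying these to Zomol 'pofade':
  pofade → fofade   (p→f word-initially before a back vowel)
  fofade → fofode   (a→o after a consonant, before a consonant other than r, m, n, p, b, f, v)
So the Vumoli cognate is 'fofode'.

fofode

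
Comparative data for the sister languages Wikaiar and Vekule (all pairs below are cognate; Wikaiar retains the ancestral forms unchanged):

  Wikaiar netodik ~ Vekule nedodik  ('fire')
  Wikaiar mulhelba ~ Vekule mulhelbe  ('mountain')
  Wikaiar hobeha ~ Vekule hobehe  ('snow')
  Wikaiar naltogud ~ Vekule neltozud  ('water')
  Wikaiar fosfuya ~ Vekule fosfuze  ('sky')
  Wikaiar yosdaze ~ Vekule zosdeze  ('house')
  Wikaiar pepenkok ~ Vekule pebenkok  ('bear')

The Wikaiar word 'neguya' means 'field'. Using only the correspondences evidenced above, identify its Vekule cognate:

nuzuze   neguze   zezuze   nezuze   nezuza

nezuze

naltogud ~ neltozud — Wikaiar g corresponds to Vekule z between vowels (before a back vowel).
fosfuya ~ fosfuze — Wikaiar y corresponds to Vekule z between vowels (before a back vowel).
mulhelba ~ mulhelbe, hobeha ~ hobehe — Wikaiar a corresponds to Vekule e word-finally.
Applying these to Wikaiar 'neguya':
  neguya → nezuya   (g→z between vowels (before a back vowel))
  nezuya → nezuza   (y→z between vowels (before a back vowel))
  nezuza → nezuze   (a→e word-finally)
So the Vekule cognate is 'nezuze'.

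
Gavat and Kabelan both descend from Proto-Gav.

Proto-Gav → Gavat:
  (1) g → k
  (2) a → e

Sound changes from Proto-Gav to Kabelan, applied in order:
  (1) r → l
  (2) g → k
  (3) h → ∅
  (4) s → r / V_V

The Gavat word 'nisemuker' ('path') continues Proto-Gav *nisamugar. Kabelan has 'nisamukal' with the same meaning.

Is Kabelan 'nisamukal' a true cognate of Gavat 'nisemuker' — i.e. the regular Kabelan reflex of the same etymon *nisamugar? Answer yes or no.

no

Derive the expected Kabelan reflex of *nisamugar:
Kabelan: *nisamugar > nisamugal > nisamukal > niramukal  (by unconditioned shift, unconditioned shift, rhotacism)
The regular Kabelan reflex would be 'niramukal', but the attested form is 'nisamukal'. The correspondence is irregular, so they are not cognates (the Kabelan form has a different source).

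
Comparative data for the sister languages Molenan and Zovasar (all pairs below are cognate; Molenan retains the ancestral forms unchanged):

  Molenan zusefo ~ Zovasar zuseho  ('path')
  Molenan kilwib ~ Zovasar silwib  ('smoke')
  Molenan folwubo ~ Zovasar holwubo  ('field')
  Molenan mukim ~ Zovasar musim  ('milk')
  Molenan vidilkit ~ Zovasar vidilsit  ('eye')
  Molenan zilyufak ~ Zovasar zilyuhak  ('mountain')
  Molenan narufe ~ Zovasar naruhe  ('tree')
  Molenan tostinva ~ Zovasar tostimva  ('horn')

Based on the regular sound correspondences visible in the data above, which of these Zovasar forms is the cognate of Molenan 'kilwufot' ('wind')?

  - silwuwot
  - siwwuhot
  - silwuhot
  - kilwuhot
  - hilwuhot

kilwib ~ silwib — Molenan k corresponds to Zovasar s word-initially before a front vowel.
zusefo ~ zuseho — Molenan f corresponds to Zovasar h between vowels (before a back vowel).
Applying these to Molenan 'kilwufot':
  kilwufot → silwufot   (k→s word-initially before a front vowel)
  silwufot → silwuhot   (f→h between vowels (before a back vowel))
So the Zovasar cognate is 'silwuhot'.

silwuhot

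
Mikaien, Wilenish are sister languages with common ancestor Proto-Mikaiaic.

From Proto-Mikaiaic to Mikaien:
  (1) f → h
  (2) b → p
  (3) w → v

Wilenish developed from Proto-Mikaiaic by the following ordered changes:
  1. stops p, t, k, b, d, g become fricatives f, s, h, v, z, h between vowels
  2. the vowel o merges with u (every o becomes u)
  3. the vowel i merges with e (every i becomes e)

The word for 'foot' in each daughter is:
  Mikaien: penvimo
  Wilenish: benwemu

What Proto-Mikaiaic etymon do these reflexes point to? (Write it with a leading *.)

*benwimo

Position 5: Mikaien has i, Wilenish has e. Mikaien preserves i here (none of its changes turn any other segment into i), so the proto-segment is *i.
Position 4: Mikaien has v, Wilenish has w. Wilenish preserves w here (none of its changes turn any other segment into w), so the proto-segment is *w.
This points to *benwimo. Verify forward in each daughter:
Mikaien: *benwimo > penwimo > penvimo  (by unconditioned shift, unconditioned shift)
Wilenish: *benwimo > benwimu > benwemu  (by vowel merger, vowel merger)
No other proto-form is consistent with every reflex, so the reconstruction is *benwimo.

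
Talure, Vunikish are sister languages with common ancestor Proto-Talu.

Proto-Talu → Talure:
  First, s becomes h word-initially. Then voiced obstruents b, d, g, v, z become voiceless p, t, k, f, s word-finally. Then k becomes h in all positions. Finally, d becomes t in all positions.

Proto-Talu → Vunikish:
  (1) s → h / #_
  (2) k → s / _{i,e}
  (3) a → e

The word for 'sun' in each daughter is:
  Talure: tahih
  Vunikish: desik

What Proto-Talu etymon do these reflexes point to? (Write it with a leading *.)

*dakik

Position 2: Talure has a, Vunikish has e. Talure preserves a here (none of its changes turn any other segment into a), so the proto-segment is *a.
Position 5: Talure has h, Vunikish has k. Vunikish preserves k here (none of its changes turn any other segment into k), so the proto-segment is *k.
Position 1: Talure has t, Vunikish has d. Vunikish preserves d here (none of its changes turn any other segment into d), so the proto-segment is *d.
Continuing position by position gives *dakik; check it forward:
Talure: start from *dakik.
  rule 1: no change — dakik
  rule 2: no change — dakik
  rule 3 (unconditioned shift): dakik → dahih
  rule 4 (unconditioned shift): dahih → tahih
  ⇒ Talure tahih
Vunikish: *dakik > dasik > desik  (by palatalisation, vowel merger)
No other proto-form is consistent with every reflex, so the reconstruction is *dakik.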